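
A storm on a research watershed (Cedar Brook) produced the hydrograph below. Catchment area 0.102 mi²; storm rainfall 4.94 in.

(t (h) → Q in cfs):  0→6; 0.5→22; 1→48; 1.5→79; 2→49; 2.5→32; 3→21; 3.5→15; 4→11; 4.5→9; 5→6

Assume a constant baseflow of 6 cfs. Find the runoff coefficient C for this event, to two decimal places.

C ≈ 0.36

ΣQ_DR = 232.0 cfs; V = ΣQ_DR·Δt = 4.176 × 10^5 ft³.
Runoff depth d = V / A = 1.762 in.
C = d / P = 1.762 / 4.94 = 0.36.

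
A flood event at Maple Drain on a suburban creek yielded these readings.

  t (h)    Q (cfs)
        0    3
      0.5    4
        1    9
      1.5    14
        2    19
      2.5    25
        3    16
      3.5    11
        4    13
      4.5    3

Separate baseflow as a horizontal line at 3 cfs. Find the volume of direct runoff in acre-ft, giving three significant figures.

Direct-runoff ordinates (Q − Q_b): 0.0, 1.0, 6.0, 11.0, 16.0, 22.0, 13.0, 8.0, 10.0, 0.0 cfs.
ΣQ_DR = 87.00 cfs.
With Δt = 0.5 h = 1800 s, V = ΣQ_DR · Δt = 87.00 × 1800 = 1.57 × 10^5 ft³ = 3.60 acre-ft.

V ≈ 3.60 acre-ft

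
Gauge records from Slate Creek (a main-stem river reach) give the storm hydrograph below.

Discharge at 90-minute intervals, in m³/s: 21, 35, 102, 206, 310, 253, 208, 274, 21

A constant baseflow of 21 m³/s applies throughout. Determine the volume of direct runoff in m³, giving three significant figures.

V ≈ 6.70 × 10^6 m³

Direct-runoff ordinates (Q − Q_b): 0.0, 14.0, 81.0, 185.0, 289.0, 232.0, 187.0, 253.0, 0.0 m³/s.
ΣQ_DR = 1241 m³/s.
With Δt = 1.5 h = 5400 s, V = ΣQ_DR · Δt = 1241 × 5400 = 6.70 × 10^6 m³.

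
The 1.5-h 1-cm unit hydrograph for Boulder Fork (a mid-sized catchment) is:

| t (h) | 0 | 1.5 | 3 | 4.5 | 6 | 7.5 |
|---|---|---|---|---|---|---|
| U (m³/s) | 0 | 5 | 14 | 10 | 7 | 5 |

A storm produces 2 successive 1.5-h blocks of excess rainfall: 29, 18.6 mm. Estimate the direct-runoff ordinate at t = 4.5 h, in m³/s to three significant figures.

By discrete convolution, Q_j = Σ (P_i / 10 mm) · U_{j−i}.
At t = 4.5 h (j=3): Q = (29/10)·10 + (18.6/10)·14 = 55.0 m³/s.

Q ≈ 55.0 m³/s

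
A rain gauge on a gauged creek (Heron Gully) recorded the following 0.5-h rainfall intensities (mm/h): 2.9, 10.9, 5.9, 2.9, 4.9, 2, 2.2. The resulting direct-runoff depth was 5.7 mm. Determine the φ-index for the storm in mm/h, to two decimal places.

φ ≈ 3.43 mm/h

Only the 3 blocks with intensity above φ contribute runoff: 10.9, 5.9, 4.9 mm/h.
Σ(I−φ)·Δt = d  ⇒  (10.9+5.9+4.9 − 3φ)·0.5 = 5.7
φ = (21.70 − 5.7/0.5) / 3 = 3.43 mm/h.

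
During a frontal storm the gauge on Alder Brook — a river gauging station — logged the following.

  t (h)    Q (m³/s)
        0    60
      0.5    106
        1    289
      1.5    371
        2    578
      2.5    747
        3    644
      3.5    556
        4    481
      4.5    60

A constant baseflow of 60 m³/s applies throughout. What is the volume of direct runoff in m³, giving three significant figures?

Direct-runoff ordinates (Q − Q_b): 0.0, 46.0, 229.0, 311.0, 518.0, 687.0, 584.0, 496.0, 421.0, 0.0 m³/s.
ΣQ_DR = 3292 m³/s.
With Δt = 0.5 h = 1800 s, V = ΣQ_DR · Δt = 3292 × 1800 = 5.93 × 10^6 m³.

V ≈ 5.93 × 10^6 m³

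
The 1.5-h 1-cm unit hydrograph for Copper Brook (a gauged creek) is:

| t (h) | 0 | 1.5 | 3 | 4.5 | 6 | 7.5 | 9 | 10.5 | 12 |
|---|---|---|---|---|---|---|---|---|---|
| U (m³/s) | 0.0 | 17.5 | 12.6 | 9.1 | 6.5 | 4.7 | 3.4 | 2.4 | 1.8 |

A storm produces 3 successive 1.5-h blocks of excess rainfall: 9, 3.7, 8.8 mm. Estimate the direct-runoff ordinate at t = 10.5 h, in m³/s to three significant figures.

Q ≈ 7.55 m³/s

By discrete convolution, Q_j = Σ (P_i / 10 mm) · U_{j−i}.
At t = 10.5 h (j=7): Q = (9/10)·2.4 + (3.7/10)·3.4 + (8.8/10)·4.7 = 7.55 m³/s.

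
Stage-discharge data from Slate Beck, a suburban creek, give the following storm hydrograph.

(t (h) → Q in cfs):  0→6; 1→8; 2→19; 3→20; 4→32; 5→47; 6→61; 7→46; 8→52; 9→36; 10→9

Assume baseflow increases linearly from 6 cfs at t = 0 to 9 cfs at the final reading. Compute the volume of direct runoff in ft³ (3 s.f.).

V ≈ 9.13 × 10^5 ft³

Direct-runoff ordinates (Q − Q_b): 0.00, 1.70, 12.40, 13.10, 24.80, 39.50, 53.20, 37.90, 43.60, 27.30, 0.00 cfs.
ΣQ_DR = 253.5 cfs.
With Δt = 1 h = 3600 s, V = ΣQ_DR · Δt = 253.5 × 3600 = 9.13 × 10^5 ft³.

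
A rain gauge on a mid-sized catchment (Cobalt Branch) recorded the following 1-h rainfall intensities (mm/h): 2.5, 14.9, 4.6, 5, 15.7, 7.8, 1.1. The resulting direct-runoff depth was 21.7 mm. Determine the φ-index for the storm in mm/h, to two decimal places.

φ ≈ 5.57 mm/h

Only the 3 blocks with intensity above φ contribute runoff: 14.9, 15.7, 7.8 mm/h.
Σ(I−φ)·Δt = d  ⇒  (14.9+15.7+7.8 − 3φ)·1 = 21.7
φ = (38.40 − 21.7/1) / 3 = 5.57 mm/h.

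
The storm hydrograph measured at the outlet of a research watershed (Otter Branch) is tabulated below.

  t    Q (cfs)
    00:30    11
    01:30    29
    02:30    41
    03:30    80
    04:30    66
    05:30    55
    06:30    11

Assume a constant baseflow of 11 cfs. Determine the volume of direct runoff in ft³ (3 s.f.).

Direct-runoff ordinates (Q − Q_b): 0.0, 18.0, 30.0, 69.0, 55.0, 44.0, 0.0 cfs.
ΣQ_DR = 216.0 cfs.
With Δt = 1 h = 3600 s, V = ΣQ_DR · Δt = 216.0 × 3600 = 7.78 × 10^5 ft³.

V ≈ 7.78 × 10^5 ft³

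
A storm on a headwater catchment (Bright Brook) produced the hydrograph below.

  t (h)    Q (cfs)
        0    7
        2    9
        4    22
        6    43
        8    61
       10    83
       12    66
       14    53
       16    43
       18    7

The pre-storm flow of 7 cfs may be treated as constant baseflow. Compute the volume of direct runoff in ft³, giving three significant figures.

Direct-runoff ordinates (Q − Q_b): 0.0, 2.0, 15.0, 36.0, 54.0, 76.0, 59.0, 46.0, 36.0, 0.0 cfs.
ΣQ_DR = 324.0 cfs.
With Δt = 2 h = 7200 s, V = ΣQ_DR · Δt = 324.0 × 7200 = 2.33 × 10^6 ft³.

V ≈ 2.33 × 10^6 ft³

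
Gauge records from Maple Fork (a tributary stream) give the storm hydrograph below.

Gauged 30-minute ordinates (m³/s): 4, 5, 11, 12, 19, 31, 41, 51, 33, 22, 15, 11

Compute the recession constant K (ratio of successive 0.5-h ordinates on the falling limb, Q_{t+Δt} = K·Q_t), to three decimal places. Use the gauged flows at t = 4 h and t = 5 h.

Using the recession-limb readings at t = 4 h and t = 5 h: Q falls from 33 to 15 m³/s over 2 intervals.
K = (Q₂/Q₁)^(1/2) = (15/33)^(1/2) = 0.674.

K ≈ 0.674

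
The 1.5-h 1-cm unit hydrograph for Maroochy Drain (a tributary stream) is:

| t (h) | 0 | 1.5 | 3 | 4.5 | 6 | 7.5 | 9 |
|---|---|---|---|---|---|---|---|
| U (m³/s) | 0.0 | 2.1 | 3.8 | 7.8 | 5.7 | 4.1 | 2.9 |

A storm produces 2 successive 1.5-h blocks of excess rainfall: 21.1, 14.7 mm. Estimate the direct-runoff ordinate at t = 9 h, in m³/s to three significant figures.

Q ≈ 12.1 m³/s

By discrete convolution, Q_j = Σ (P_i / 10 mm) · U_{j−i}.
At t = 9 h (j=6): Q = (21.1/10)·2.9 + (14.7/10)·4.1 = 12.1 m³/s.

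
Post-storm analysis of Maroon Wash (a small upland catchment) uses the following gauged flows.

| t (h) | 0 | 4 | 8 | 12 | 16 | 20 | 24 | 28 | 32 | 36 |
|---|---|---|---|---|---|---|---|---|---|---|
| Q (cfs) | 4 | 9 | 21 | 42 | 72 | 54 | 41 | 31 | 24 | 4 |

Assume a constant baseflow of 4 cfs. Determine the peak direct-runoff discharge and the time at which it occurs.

Q_p = 68.0 cfs at t = 16 h

Subtracting baseflow gives direct-runoff ordinates: 0.0, 5.0, 17.0, 38.0, 68.0, 50.0, 37.0, 27.0, 20.0, 0.0 cfs.
The maximum is 68.0 cfs, occurring at the reading for t = 16 h.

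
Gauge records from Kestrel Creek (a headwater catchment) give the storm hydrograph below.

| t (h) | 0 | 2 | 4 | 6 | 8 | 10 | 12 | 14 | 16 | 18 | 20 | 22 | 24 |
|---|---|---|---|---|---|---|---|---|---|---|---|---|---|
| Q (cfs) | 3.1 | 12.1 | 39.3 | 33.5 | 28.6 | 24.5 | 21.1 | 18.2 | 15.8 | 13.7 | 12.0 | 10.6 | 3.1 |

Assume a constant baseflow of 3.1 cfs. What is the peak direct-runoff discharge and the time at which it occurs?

Subtracting baseflow gives direct-runoff ordinates: 0.0, 9.0, 36.2, 30.4, 25.5, 21.4, 18.0, 15.1, 12.7, 10.6, 8.9, 7.5, 0.0 cfs.
The maximum is 36.2 cfs, occurring at the reading for t = 4 h.

Q_p = 36.2 cfs at t = 4 h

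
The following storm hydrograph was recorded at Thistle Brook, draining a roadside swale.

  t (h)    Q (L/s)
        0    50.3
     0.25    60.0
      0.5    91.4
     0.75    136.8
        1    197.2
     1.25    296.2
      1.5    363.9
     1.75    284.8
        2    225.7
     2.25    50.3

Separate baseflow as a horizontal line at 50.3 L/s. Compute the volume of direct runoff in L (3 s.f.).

V ≈ 1.13 × 10^6 L

Direct-runoff ordinates (Q − Q_b): 0.0, 9.7, 41.1, 86.5, 146.9, 245.9, 313.6, 234.5, 175.4, 0.0 L/s.
ΣQ_DR = 1254 L/s.
With Δt = 0.25 h = 900 s, V = ΣQ_DR · Δt = 1254 × 900 = 1.13 × 10^6 L.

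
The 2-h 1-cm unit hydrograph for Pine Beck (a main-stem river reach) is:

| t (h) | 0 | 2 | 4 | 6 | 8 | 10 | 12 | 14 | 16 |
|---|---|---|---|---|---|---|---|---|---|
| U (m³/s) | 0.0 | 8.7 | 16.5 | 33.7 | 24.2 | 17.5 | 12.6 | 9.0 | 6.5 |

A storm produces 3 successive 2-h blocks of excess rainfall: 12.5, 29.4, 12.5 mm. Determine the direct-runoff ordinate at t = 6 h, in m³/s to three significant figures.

By discrete convolution, Q_j = Σ (P_i / 10 mm) · U_{j−i}.
At t = 6 h (j=3): Q = (12.5/10)·33.7 + (29.4/10)·16.5 + (12.5/10)·8.7 = 102 m³/s.

Q ≈ 102 m³/s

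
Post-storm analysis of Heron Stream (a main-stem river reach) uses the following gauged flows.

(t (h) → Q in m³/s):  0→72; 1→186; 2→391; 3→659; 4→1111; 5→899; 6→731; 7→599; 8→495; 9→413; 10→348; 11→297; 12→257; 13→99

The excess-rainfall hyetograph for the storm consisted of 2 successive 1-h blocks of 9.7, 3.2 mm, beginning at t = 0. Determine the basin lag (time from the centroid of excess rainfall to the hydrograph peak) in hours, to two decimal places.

t_L ≈ 3.25 h

Centroid of excess rainfall: t_c = Σ P_i·t̄_i / ΣP_i = 0.7481 h (block centres at 0.5, 1.5 h).
Hydrograph peak occurs at t = 4 h, so basin lag t_L = 4 − 0.7481 = 3.25 h.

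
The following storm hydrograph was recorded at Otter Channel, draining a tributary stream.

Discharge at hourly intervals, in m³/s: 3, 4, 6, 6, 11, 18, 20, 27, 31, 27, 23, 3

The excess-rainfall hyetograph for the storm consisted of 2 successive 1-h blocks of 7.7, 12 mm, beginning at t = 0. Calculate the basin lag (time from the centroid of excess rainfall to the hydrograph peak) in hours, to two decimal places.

Centroid of excess rainfall: t_c = Σ P_i·t̄_i / ΣP_i = 1.1091 h (block centres at 0.5, 1.5 h).
Hydrograph peak occurs at t = 8 h, so basin lag t_L = 8 − 1.1091 = 6.89 h.

t_L ≈ 6.89 h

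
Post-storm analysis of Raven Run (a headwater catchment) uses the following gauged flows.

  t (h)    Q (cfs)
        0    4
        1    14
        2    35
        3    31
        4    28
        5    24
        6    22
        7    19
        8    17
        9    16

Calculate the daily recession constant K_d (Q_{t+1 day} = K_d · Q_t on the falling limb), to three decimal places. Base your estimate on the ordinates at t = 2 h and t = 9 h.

Between t = 2 h and t = 9 h the flow falls from 35 to 16 cfs over 7×1 h = 7 h.
Per-interval ratio K = (16/35)^(1/7) = 0.8942; K_d = K^(24/1) = 0.068.

K_d ≈ 0.068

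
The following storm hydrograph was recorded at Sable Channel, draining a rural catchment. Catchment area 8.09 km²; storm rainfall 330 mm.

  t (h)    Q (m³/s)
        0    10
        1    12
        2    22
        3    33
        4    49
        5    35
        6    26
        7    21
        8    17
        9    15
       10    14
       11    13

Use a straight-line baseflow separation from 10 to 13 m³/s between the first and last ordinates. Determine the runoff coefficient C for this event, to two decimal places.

ΣQ_DR = 129.0 m³/s; V = ΣQ_DR·Δt = 4.644 × 10^5 m³.
Runoff depth d = V / A = 57.40 mm.
C = d / P = 57.40 / 330 = 0.17.

C ≈ 0.17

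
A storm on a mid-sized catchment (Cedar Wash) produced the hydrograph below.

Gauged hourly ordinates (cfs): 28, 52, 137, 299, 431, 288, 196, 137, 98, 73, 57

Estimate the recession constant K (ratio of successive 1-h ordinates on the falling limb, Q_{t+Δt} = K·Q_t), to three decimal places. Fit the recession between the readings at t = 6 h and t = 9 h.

K ≈ 0.719

Using the recession-limb readings at t = 6 h and t = 9 h: Q falls from 196 to 73 cfs over 3 intervals.
K = (Q₂/Q₁)^(1/3) = (73/196)^(1/3) = 0.719.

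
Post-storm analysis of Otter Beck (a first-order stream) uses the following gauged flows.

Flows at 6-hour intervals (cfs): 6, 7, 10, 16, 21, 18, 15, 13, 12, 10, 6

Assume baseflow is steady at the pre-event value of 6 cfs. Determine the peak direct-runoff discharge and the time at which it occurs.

Subtracting baseflow gives direct-runoff ordinates: 0.0, 1.0, 4.0, 10.0, 15.0, 12.0, 9.0, 7.0, 6.0, 4.0, 0.0 cfs.
The maximum is 15.0 cfs, occurring at the reading for t = 24 h.

Q_p = 15.0 cfs at t = 24 h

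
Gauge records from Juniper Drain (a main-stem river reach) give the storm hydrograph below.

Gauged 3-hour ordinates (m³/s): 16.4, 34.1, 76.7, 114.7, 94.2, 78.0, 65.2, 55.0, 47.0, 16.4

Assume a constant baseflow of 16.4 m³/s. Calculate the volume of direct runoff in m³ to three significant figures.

Direct-runoff ordinates (Q − Q_b): 0.0, 17.7, 60.3, 98.3, 77.8, 61.6, 48.8, 38.6, 30.6, 0.0 m³/s.
ΣQ_DR = 433.7 m³/s.
With Δt = 3 h = 10800 s, V = ΣQ_DR · Δt = 433.7 × 10800 = 4.68 × 10^6 m³.

V ≈ 4.68 × 10^6 m³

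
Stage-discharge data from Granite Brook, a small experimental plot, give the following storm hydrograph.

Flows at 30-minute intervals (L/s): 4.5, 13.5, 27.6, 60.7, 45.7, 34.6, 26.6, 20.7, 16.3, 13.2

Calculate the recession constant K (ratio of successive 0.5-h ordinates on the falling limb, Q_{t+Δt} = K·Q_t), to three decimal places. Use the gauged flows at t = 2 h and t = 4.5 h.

K ≈ 0.780

Using the recession-limb readings at t = 2 h and t = 4.5 h: Q falls from 45.7 to 13.2 L/s over 5 intervals.
K = (Q₂/Q₁)^(1/5) = (13.2/45.7)^(1/5) = 0.780.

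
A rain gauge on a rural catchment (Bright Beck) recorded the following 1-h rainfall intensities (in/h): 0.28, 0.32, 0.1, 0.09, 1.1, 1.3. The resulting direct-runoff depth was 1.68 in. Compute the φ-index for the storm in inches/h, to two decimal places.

φ ≈ 0.36 in/h

Only the 2 blocks with intensity above φ contribute runoff: 1.1, 1.3 in/h.
Σ(I−φ)·Δt = d  ⇒  (1.1+1.3 − 2φ)·1 = 1.68
φ = (2.400 − 1.68/1) / 2 = 0.36 in/h.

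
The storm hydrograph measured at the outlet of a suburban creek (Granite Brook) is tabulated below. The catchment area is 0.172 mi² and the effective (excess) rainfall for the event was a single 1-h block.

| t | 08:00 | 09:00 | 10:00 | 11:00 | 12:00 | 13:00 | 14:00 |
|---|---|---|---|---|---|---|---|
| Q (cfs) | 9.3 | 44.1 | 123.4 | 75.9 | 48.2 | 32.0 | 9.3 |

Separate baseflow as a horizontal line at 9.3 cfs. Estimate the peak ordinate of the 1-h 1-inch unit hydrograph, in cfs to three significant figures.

Direct runoff: 0.0, 34.8, 114.1, 66.6, 38.9, 22.7, 0.0 cfs; ΣQ_DR = 277.1 cfs, peak = 114.1 cfs.
Runoff depth d = ΣQ_DR·Δt / A = 277.1 × 3600 / (0.172 mi²) = 2.496 in.
The 1-inch UH is the DRH scaled by (1 in)/d, so U_p = 114.1 × 1/2.496 = 45.7 cfs.

U_p ≈ 45.7 cfs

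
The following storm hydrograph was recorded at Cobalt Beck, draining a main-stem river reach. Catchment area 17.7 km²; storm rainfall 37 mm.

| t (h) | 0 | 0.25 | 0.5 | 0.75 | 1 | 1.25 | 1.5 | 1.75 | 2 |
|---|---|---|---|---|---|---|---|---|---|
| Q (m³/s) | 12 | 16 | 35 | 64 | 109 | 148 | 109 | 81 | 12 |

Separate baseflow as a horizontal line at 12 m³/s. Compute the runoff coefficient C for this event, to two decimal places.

C ≈ 0.66

ΣQ_DR = 478.0 m³/s; V = ΣQ_DR·Δt = 4.302 × 10^5 m³.
Runoff depth d = V / A = 24.31 mm.
C = d / P = 24.31 / 37 = 0.66.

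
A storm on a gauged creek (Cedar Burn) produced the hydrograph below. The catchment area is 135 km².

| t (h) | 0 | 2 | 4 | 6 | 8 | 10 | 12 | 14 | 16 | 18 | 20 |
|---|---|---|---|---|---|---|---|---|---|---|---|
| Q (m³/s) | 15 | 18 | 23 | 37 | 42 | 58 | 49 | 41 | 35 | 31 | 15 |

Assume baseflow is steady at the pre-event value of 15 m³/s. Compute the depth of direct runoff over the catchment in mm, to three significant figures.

d ≈ 10.6 mm

Direct runoff: 0.0, 3.0, 8.0, 22.0, 27.0, 43.0, 34.0, 26.0, 20.0, 16.0, 0.0 m³/s; ΣQ_DR = 199.0 m³/s.
V = ΣQ_DR · Δt = 199.0 × 7200 s = 1.433 × 10^6 m³.
Over A = 135 km², depth = V / A = 10.6 mm.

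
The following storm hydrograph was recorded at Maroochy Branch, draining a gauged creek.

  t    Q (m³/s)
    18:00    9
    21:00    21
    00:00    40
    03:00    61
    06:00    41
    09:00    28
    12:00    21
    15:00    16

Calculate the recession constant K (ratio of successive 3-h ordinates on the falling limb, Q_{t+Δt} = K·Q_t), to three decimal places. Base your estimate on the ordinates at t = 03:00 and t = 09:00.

Using the recession-limb readings at t = 03:00 and t = 09:00: Q falls from 61 to 28 m³/s over 2 intervals.
K = (Q₂/Q₁)^(1/2) = (28/61)^(1/2) = 0.678.

K ≈ 0.678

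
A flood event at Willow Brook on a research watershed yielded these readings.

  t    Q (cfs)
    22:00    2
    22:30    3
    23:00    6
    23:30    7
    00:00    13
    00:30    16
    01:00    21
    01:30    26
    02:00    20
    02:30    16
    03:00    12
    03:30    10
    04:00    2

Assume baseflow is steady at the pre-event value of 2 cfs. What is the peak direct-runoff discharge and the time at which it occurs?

Q_p = 24.0 cfs at t = 01:30

Subtracting baseflow gives direct-runoff ordinates: 0.0, 1.0, 4.0, 5.0, 11.0, 14.0, 19.0, 24.0, 18.0, 14.0, 10.0, 8.0, 0.0 cfs.
The maximum is 24.0 cfs, occurring at the reading for t = 01:30.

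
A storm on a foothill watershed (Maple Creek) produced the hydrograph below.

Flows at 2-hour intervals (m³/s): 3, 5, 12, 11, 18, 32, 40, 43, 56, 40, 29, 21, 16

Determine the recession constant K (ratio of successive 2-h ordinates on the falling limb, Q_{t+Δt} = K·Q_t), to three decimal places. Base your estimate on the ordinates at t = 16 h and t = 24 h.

K ≈ 0.731

Using the recession-limb readings at t = 16 h and t = 24 h: Q falls from 56 to 16 m³/s over 4 intervals.
K = (Q₂/Q₁)^(1/4) = (16/56)^(1/4) = 0.731.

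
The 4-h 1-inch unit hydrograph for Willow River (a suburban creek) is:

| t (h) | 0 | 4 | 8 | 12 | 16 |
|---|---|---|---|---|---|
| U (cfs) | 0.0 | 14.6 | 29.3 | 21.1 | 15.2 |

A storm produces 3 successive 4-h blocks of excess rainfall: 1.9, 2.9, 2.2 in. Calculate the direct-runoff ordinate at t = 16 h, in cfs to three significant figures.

Q ≈ 155 cfs

By discrete convolution, Q_j = Σ (P_i / 1 in) · U_{j−i}.
At t = 16 h (j=4): Q = (1.9/1)·15.2 + (2.9/1)·21.1 + (2.2/1)·29.3 = 155 cfs.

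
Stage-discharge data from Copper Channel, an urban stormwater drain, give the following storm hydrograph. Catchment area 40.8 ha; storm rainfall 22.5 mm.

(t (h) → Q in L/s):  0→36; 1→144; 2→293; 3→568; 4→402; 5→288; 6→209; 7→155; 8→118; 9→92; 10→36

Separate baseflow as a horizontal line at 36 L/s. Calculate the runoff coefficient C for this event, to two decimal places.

C ≈ 0.76

ΣQ_DR = 1945 L/s; V = ΣQ_DR·Δt = 7.002 × 10^6 L.
Runoff depth d = V / A = 17.16 mm.
C = d / P = 17.16 / 22.5 = 0.76.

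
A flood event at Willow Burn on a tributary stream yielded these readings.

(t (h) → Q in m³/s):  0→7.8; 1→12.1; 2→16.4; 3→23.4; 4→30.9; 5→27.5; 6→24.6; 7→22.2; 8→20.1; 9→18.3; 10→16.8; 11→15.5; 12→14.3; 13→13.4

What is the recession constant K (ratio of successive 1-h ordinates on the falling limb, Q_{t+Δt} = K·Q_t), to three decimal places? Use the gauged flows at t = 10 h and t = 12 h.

Using the recession-limb readings at t = 10 h and t = 12 h: Q falls from 16.8 to 14.3 m³/s over 2 intervals.
K = (Q₂/Q₁)^(1/2) = (14.3/16.8)^(1/2) = 0.923.

K ≈ 0.923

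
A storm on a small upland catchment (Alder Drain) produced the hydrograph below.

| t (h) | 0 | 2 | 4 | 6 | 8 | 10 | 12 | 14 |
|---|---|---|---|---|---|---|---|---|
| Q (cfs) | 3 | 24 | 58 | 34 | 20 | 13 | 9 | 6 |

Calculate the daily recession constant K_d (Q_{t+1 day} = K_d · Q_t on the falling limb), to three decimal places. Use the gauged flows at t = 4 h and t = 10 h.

Between t = 4 h and t = 10 h the flow falls from 58 to 13 cfs over 3×2 h = 6 h.
Per-interval ratio K = (13/58)^(1/3) = 0.6074; K_d = K^(24/2) = 0.003.

K_d ≈ 0.003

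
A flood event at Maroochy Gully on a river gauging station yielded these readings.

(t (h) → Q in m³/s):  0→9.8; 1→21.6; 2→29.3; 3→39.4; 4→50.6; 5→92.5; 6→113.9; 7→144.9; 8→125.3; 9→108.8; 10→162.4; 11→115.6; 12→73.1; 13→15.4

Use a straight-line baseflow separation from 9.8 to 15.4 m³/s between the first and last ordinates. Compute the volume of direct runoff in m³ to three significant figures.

V ≈ 3.33 × 10^6 m³

Direct-runoff ordinates (Q − Q_b): 0.00, 11.37, 18.64, 28.31, 39.08, 80.55, 101.52, 132.08, 112.05, 95.12, 148.29, 101.06, 58.13, 0.00 m³/s.
ΣQ_DR = 926.2 m³/s.
With Δt = 1 h = 3600 s, V = ΣQ_DR · Δt = 926.2 × 3600 = 3.33 × 10^6 m³.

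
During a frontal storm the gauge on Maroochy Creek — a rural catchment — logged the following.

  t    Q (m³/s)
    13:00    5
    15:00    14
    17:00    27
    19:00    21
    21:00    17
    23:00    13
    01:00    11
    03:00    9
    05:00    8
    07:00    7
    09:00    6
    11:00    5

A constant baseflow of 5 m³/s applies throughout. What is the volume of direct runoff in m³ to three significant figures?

Direct-runoff ordinates (Q − Q_b): 0.0, 9.0, 22.0, 16.0, 12.0, 8.0, 6.0, 4.0, 3.0, 2.0, 1.0, 0.0 m³/s.
ΣQ_DR = 83.00 m³/s.
With Δt = 2 h = 7200 s, V = ΣQ_DR · Δt = 83.00 × 7200 = 5.98 × 10^5 m³.

V ≈ 5.98 × 10^5 m³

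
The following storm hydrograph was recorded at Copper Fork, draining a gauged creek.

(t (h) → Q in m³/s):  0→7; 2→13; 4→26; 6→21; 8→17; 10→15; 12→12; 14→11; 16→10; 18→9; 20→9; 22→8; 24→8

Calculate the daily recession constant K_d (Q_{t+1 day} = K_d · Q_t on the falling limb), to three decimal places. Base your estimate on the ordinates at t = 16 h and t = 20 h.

K_d ≈ 0.531

Between t = 16 h and t = 20 h the flow falls from 10 to 9 m³/s over 2×2 h = 4 h.
Per-interval ratio K = (9/10)^(1/2) = 0.9487; K_d = K^(24/2) = 0.531.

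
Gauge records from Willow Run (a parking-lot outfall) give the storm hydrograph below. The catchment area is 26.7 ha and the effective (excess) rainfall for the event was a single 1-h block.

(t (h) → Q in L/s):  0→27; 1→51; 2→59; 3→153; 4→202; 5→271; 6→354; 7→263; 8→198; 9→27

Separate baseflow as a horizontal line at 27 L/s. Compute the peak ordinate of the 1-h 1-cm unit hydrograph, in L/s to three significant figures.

U_p ≈ 182 L/s

Direct runoff: 0.0, 24.0, 32.0, 126.0, 175.0, 244.0, 327.0, 236.0, 171.0, 0.0 L/s; ΣQ_DR = 1335 L/s, peak = 327.0 L/s.
Runoff depth d = ΣQ_DR·Δt / A = 1335 × 3600 / (26.7 ha) = 18.00 mm.
The 1-cm UH is the DRH scaled by (10 mm)/d, so U_p = 327.0 × 10/18.00 = 182 L/s.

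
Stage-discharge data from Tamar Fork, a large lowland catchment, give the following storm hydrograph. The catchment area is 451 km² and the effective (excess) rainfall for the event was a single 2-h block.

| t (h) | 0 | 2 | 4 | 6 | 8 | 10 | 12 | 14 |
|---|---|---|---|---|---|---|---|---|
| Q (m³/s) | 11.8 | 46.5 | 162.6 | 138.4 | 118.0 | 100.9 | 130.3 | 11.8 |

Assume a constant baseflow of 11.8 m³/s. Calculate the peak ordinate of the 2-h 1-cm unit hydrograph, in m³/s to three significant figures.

U_p ≈ 151 m³/s

Direct runoff: 0.0, 34.7, 150.8, 126.6, 106.2, 89.1, 118.5, 0.0 m³/s; ΣQ_DR = 625.9 m³/s, peak = 150.8 m³/s.
Runoff depth d = ΣQ_DR·Δt / A = 625.9 × 7200 / (451 km²) = 9.992 mm.
The 1-cm UH is the DRH scaled by (10 mm)/d, so U_p = 150.8 × 10/9.992 = 151 m³/s.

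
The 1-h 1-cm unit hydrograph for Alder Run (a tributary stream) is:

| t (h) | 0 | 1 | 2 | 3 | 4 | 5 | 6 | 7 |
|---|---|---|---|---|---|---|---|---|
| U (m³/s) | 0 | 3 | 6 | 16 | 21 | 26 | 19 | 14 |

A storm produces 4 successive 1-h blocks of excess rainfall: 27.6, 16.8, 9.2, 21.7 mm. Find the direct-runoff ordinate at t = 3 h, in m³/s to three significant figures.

By discrete convolution, Q_j = Σ (P_i / 10 mm) · U_{j−i}.
At t = 3 h (j=3): Q = (27.6/10)·16 + (16.8/10)·6 + (9.2/10)·3 + (21.7/10)·0 = 57.0 m³/s.

Q ≈ 57.0 m³/s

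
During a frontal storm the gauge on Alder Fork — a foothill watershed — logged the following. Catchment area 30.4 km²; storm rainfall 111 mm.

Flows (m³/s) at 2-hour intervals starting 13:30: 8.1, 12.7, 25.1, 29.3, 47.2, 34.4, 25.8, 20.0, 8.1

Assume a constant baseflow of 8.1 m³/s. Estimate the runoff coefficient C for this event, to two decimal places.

C ≈ 0.29

ΣQ_DR = 137.8 m³/s; V = ΣQ_DR·Δt = 9.922 × 10^5 m³.
Runoff depth d = V / A = 32.64 mm.
C = d / P = 32.64 / 111 = 0.29.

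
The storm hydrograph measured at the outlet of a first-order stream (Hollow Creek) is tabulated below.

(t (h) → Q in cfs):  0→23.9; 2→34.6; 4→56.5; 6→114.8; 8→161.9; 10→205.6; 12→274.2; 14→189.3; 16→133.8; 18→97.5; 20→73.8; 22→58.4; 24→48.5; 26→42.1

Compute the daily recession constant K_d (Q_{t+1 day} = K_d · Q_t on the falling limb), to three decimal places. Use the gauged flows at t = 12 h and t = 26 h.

K_d ≈ 0.040

Between t = 12 h and t = 26 h the flow falls from 274.2 to 42.1 cfs over 7×2 h = 14 h.
Per-interval ratio K = (42.1/274.2)^(1/7) = 0.7651; K_d = K^(24/2) = 0.040.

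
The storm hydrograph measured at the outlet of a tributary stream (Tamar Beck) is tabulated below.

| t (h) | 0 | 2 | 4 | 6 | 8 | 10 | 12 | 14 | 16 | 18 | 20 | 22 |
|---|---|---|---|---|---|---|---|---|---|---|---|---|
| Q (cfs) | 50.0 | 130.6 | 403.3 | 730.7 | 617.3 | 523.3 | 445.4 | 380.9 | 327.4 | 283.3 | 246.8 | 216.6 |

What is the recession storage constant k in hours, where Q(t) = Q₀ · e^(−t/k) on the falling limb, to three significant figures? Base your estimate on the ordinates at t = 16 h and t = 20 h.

On the falling limb, Q drops from 327.4 to 246.8 cfs between t = 16 h and t = 20 h (Δt = 4 h).
k = −Δt / ln(Q₂/Q₁) = −4 / ln(246.8/327.4) = 14.2 h.

k ≈ 14.2 h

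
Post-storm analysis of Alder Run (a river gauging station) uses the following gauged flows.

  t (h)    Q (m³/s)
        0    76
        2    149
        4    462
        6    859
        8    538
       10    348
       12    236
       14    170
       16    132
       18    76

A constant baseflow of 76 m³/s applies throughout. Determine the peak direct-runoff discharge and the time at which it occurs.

Q_p = 783.0 m³/s at t = 6 h

Subtracting baseflow gives direct-runoff ordinates: 0.0, 73.0, 386.0, 783.0, 462.0, 272.0, 160.0, 94.0, 56.0, 0.0 m³/s.
The maximum is 783.0 m³/s, occurring at the reading for t = 6 h.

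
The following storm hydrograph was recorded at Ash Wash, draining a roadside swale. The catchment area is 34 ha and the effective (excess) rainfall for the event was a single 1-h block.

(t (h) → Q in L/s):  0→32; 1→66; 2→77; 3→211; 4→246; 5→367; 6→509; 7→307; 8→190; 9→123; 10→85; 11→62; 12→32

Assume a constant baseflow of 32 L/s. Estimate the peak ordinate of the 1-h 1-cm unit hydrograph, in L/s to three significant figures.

Direct runoff: 0.0, 34.0, 45.0, 179.0, 214.0, 335.0, 477.0, 275.0, 158.0, 91.0, 53.0, 30.0, 0.0 L/s; ΣQ_DR = 1891 L/s, peak = 477.0 L/s.
Runoff depth d = ΣQ_DR·Δt / A = 1891 × 3600 / (34 ha) = 20.02 mm.
The 1-cm UH is the DRH scaled by (10 mm)/d, so U_p = 477.0 × 10/20.02 = 238 L/s.

U_p ≈ 238 L/s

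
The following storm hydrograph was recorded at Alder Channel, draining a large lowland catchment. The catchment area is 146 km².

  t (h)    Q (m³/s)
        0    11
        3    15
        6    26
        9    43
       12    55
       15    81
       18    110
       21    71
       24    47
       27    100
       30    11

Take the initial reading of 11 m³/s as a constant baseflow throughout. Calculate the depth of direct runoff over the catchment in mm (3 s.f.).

d ≈ 33.2 mm

Direct runoff: 0.0, 4.0, 15.0, 32.0, 44.0, 70.0, 99.0, 60.0, 36.0, 89.0, 0.0 m³/s; ΣQ_DR = 449.0 m³/s.
V = ΣQ_DR · Δt = 449.0 × 10800 s = 4.849 × 10^6 m³.
Over A = 146 km², depth = V / A = 33.2 mm.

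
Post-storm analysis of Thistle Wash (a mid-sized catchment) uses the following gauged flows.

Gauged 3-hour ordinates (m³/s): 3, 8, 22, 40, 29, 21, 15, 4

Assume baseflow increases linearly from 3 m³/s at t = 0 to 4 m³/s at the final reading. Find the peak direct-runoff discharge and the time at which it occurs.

Q_p = 36.57 m³/s at t = 9 h

Subtracting baseflow gives direct-runoff ordinates: 0.00, 4.86, 18.71, 36.57, 25.43, 17.29, 11.14, 0.00 m³/s.
The maximum is 36.57 m³/s, occurring at the reading for t = 9 h.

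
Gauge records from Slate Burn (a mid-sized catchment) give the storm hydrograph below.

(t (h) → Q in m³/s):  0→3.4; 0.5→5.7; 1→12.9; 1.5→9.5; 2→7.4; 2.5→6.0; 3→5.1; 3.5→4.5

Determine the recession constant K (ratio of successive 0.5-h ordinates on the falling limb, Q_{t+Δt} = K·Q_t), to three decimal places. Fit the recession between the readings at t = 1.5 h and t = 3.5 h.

K ≈ 0.830

Using the recession-limb readings at t = 1.5 h and t = 3.5 h: Q falls from 9.5 to 4.5 m³/s over 4 intervals.
K = (Q₂/Q₁)^(1/4) = (4.5/9.5)^(1/4) = 0.830.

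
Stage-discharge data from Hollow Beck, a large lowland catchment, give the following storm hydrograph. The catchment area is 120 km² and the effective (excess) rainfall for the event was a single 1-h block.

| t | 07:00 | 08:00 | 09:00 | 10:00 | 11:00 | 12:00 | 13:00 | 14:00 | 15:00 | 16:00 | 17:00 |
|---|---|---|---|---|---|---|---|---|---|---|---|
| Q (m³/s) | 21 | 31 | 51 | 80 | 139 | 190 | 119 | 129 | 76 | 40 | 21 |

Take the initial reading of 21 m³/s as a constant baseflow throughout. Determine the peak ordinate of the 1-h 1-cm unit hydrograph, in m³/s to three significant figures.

Direct runoff: 0.0, 10.0, 30.0, 59.0, 118.0, 169.0, 98.0, 108.0, 55.0, 19.0, 0.0 m³/s; ΣQ_DR = 666.0 m³/s, peak = 169.0 m³/s.
Runoff depth d = ΣQ_DR·Δt / A = 666.0 × 3600 / (120 km²) = 19.98 mm.
The 1-cm UH is the DRH scaled by (10 mm)/d, so U_p = 169.0 × 10/19.98 = 84.6 m³/s.

U_p ≈ 84.6 m³/s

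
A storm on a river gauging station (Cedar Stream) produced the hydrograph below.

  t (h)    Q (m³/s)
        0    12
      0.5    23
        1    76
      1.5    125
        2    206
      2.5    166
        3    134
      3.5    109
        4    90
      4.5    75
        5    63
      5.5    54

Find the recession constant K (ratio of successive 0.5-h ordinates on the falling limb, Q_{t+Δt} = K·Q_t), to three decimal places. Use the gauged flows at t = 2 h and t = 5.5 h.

Using the recession-limb readings at t = 2 h and t = 5.5 h: Q falls from 206 to 54 m³/s over 7 intervals.
K = (Q₂/Q₁)^(1/7) = (54/206)^(1/7) = 0.826.

K ≈ 0.826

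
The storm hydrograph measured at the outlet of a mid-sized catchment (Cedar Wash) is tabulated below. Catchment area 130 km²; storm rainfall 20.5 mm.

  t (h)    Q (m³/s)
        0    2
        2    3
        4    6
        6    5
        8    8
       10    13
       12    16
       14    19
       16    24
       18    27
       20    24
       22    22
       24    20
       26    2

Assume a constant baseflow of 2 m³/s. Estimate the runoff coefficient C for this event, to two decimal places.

ΣQ_DR = 163.0 m³/s; V = ΣQ_DR·Δt = 1.174 × 10^6 m³.
Runoff depth d = V / A = 9.028 mm.
C = d / P = 9.028 / 20.5 = 0.44.

C ≈ 0.44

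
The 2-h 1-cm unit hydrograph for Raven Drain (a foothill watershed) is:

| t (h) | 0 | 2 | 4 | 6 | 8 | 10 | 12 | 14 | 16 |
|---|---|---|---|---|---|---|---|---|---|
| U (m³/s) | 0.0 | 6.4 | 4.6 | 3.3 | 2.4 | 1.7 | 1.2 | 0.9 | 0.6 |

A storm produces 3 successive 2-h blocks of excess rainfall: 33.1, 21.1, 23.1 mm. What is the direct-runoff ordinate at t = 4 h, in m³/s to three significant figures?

Q ≈ 28.7 m³/s

By discrete convolution, Q_j = Σ (P_i / 10 mm) · U_{j−i}.
At t = 4 h (j=2): Q = (33.1/10)·4.6 + (21.1/10)·6.4 + (23.1/10)·0.0 = 28.7 m³/s.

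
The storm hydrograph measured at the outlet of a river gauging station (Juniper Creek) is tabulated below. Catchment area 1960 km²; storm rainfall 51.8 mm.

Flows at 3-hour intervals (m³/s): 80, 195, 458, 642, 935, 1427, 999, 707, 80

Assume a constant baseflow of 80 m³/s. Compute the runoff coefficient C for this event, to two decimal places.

C ≈ 0.51

ΣQ_DR = 4803 m³/s; V = ΣQ_DR·Δt = 5.187 × 10^7 m³.
Runoff depth d = V / A = 26.47 mm.
C = d / P = 26.47 / 51.8 = 0.51.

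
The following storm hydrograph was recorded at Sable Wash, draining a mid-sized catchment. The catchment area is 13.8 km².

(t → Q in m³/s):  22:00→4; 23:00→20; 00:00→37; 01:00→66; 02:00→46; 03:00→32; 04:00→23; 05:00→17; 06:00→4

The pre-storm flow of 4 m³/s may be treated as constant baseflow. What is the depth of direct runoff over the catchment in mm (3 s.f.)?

Direct runoff: 0.0, 16.0, 33.0, 62.0, 42.0, 28.0, 19.0, 13.0, 0.0 m³/s; ΣQ_DR = 213.0 m³/s.
V = ΣQ_DR · Δt = 213.0 × 3600 s = 7.668 × 10^5 m³.
Over A = 13.8 km², depth = V / A = 55.6 mm.

d ≈ 55.6 mm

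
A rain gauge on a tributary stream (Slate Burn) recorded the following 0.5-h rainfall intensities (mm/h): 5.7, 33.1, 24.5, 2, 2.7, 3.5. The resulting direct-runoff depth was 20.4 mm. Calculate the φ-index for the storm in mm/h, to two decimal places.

Only the 2 blocks with intensity above φ contribute runoff: 33.1, 24.5 mm/h.
Σ(I−φ)·Δt = d  ⇒  (33.1+24.5 − 2φ)·0.5 = 20.4
φ = (57.60 − 20.4/0.5) / 2 = 8.40 mm/h.

φ ≈ 8.40 mm/h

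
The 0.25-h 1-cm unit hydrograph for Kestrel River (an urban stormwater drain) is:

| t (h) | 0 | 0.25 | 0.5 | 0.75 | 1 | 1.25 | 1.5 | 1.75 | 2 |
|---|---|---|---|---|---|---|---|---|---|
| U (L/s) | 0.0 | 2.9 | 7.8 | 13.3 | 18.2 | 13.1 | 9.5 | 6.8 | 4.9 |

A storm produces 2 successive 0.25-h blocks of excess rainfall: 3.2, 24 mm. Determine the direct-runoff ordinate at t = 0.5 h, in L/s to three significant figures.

By discrete convolution, Q_j = Σ (P_i / 10 mm) · U_{j−i}.
At t = 0.5 h (j=2): Q = (3.2/10)·7.8 + (24/10)·2.9 = 9.46 L/s.

Q ≈ 9.46 L/s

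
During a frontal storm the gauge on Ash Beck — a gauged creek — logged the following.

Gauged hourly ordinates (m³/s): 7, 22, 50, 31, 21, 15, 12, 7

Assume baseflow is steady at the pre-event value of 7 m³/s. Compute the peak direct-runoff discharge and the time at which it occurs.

Q_p = 43.0 m³/s at t = 2 h

Subtracting baseflow gives direct-runoff ordinates: 0.0, 15.0, 43.0, 24.0, 14.0, 8.0, 5.0, 0.0 m³/s.
The maximum is 43.0 m³/s, occurring at the reading for t = 2 h.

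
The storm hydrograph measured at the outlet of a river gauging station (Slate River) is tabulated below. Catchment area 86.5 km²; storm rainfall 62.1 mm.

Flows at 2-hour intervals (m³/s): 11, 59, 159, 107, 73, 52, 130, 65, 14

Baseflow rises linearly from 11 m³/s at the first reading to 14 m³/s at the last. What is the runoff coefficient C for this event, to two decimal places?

ΣQ_DR = 557.5 m³/s; V = ΣQ_DR·Δt = 4.014 × 10^6 m³.
Runoff depth d = V / A = 46.40 mm.
C = d / P = 46.40 / 62.1 = 0.75.

C ≈ 0.75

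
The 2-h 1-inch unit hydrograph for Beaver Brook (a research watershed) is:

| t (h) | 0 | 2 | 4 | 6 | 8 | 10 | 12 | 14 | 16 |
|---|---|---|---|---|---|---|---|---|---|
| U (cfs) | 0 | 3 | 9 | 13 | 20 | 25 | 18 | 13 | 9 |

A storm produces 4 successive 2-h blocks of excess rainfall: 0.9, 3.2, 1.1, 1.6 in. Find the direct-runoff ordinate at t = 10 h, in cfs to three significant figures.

Q ≈ 115 cfs

By discrete convolution, Q_j = Σ (P_i / 1 in) · U_{j−i}.
At t = 10 h (j=5): Q = (0.9/1)·25 + (3.2/1)·20 + (1.1/1)·13 + (1.6/1)·9 = 115 cfs.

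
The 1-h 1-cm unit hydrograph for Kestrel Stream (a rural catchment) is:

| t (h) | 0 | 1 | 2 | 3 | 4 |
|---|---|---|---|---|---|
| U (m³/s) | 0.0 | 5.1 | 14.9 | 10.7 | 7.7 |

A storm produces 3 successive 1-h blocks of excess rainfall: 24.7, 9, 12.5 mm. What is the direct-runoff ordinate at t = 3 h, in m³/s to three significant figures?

Q ≈ 46.2 m³/s

By discrete convolution, Q_j = Σ (P_i / 10 mm) · U_{j−i}.
At t = 3 h (j=3): Q = (24.7/10)·10.7 + (9/10)·14.9 + (12.5/10)·5.1 = 46.2 m³/s.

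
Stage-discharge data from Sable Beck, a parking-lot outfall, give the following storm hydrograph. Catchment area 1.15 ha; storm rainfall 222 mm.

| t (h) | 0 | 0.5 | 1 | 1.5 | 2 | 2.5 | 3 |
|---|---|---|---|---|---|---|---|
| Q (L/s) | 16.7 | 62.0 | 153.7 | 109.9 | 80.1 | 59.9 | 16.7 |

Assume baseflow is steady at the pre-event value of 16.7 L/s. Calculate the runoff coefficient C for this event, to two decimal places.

ΣQ_DR = 382.1 L/s; V = ΣQ_DR·Δt = 6.878 × 10^5 L.
Runoff depth d = V / A = 59.81 mm.
C = d / P = 59.81 / 222 = 0.27.

C ≈ 0.27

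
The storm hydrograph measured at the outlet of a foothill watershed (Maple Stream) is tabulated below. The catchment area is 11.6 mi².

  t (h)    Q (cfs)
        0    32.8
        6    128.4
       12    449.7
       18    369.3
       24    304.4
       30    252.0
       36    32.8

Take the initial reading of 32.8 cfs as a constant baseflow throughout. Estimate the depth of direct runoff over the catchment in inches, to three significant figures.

Direct runoff: 0.0, 95.6, 416.9, 336.5, 271.6, 219.2, 0.0 cfs; ΣQ_DR = 1340 cfs.
V = ΣQ_DR · Δt = 1340 × 21600 s = 2.894 × 10^7 ft³.
Over A = 11.6 mi², depth = V / A = 1.07 in.

d ≈ 1.07 in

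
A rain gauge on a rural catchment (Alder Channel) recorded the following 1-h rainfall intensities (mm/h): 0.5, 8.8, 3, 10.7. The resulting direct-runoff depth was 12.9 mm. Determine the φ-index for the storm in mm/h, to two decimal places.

Only the 2 blocks with intensity above φ contribute runoff: 8.8, 10.7 mm/h.
Σ(I−φ)·Δt = d  ⇒  (8.8+10.7 − 2φ)·1 = 12.9
φ = (19.50 − 12.9/1) / 2 = 3.30 mm/h.

φ ≈ 3.30 mm/h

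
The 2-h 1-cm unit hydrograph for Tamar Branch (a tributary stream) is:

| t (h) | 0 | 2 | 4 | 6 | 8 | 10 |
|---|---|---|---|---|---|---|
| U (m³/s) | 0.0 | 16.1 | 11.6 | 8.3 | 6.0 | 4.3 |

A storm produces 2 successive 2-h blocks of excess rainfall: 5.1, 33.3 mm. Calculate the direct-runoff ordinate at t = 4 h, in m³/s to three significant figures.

By discrete convolution, Q_j = Σ (P_i / 10 mm) · U_{j−i}.
At t = 4 h (j=2): Q = (5.1/10)·11.6 + (33.3/10)·16.1 = 59.5 m³/s.

Q ≈ 59.5 m³/s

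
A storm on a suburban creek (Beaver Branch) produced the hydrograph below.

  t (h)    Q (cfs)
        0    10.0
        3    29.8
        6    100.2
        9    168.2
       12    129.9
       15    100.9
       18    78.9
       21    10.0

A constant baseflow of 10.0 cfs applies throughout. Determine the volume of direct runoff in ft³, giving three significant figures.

V ≈ 5.92 × 10^6 ft³

Direct-runoff ordinates (Q − Q_b): 0.0, 19.8, 90.2, 158.2, 119.9, 90.9, 68.9, 0.0 cfs.
ΣQ_DR = 547.9 cfs.
With Δt = 3 h = 10800 s, V = ΣQ_DR · Δt = 547.9 × 10800 = 5.92 × 10^6 ft³.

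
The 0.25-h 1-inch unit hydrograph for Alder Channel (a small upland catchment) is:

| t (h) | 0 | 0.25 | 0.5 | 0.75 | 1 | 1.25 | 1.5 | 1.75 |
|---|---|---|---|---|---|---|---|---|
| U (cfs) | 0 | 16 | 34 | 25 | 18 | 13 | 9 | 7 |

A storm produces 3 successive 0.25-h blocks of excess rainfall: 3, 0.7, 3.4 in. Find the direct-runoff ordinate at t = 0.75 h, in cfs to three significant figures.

Q ≈ 153 cfs

By discrete convolution, Q_j = Σ (P_i / 1 in) · U_{j−i}.
At t = 0.75 h (j=3): Q = (3/1)·25 + (0.7/1)·34 + (3.4/1)·16 = 153 cfs.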